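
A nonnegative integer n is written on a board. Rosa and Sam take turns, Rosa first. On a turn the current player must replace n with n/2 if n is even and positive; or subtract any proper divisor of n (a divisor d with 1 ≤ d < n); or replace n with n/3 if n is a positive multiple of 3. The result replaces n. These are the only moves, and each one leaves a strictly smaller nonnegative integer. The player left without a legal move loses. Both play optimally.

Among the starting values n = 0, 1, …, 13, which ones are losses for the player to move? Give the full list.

Compute win/loss labels from the base case upward. A position with no move is L. Any other position is W if it can reach an L in one move, else L.
n=0: no move → L
n=1: no move → L
n=2: can move to 1, which is L ⇒ W
n=3: can move to 1, which is L ⇒ W
n=4: moves to 2(W), 3(W); every one is W ⇒ L
n=5: can move to 4, which is L ⇒ W
n=6: can move to 4, which is L ⇒ W
n=7: the only move is to 6(W), a W ⇒ L
n=8: can move to 4, which is L ⇒ W
n=9: moves to 3(W), 6(W), 8(W); every one is W ⇒ L
n=10: can move to 9, which is L ⇒ W
n=11: the only move is to 10(W), a W ⇒ L
n=12: can move to 4, which is L ⇒ W
n=13: the only move is to 12(W), a W ⇒ L
The losing starting values of n are exactly the entries labelled L in this table (7 of them).

0, 1, 4, 7, 9, 11, 13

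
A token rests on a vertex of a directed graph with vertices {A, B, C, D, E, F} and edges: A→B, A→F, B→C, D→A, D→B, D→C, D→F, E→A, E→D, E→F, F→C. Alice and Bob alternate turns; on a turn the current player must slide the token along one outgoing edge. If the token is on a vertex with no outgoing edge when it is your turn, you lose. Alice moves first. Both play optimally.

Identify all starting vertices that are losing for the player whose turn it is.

Label each position W (a win for the player to move) or L (a loss). A position with no legal move is L; any other position is W exactly when some move reaches an L, and L when every move reaches a W.
Every edge goes from a vertex to one that appears earlier in the order C, B, F, A, D, E, so processing vertices in that order labels each vertex after all of its successors.
C: no outgoing edge → L
B: W (go to C, an L position)
F: W (go to C, an L position)
A: L (options F(W), B(W) are all W)
D: W (go to A, an L position)
E: W (go to A, an L position)
The losing starting vertices are exactly the entries labelled L in this table (2 of them).

A, C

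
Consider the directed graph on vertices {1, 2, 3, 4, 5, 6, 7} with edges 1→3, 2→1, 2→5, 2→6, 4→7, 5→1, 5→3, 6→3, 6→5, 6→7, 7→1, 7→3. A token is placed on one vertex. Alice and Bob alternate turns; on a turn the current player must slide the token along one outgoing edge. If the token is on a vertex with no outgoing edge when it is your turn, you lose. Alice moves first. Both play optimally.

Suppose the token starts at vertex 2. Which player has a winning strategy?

Bob wins.

Use the standard recursion: the mover loses at a terminal position; elsewhere, the mover wins exactly when some move hands the opponent an L position.
Every edge goes from a vertex to one that appears earlier in the order 3, 1, 7, 5, 4, 6, 2, so processing vertices in that order labels each vertex after all of its successors.
3: no outgoing edge → L
1: →3(L), so W
7: →3(L), so W
5: →3(L), so W
4: →7(W) only, which is W, so L
6: →3(L), so W
2: →6(W), 5(W), 1(W) — all W, so L
Every move from 2 reaches a W position, so the mover loses.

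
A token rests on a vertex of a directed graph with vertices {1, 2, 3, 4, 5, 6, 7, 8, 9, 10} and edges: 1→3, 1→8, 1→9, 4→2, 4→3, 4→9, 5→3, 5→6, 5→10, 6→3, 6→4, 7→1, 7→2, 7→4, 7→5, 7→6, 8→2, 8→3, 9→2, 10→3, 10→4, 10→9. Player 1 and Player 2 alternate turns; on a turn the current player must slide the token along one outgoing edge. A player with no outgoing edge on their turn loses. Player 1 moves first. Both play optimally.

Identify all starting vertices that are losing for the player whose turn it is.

Build the W/L table. Terminal = L. A non-terminal position is W if it has a move to some L; otherwise it is L.
Every edge goes from a vertex to one that appears earlier in the order 3, 2, 9, 8, 4, 1, 6, 10, 5, 7, so processing vertices in that order labels each vertex after all of its successors.
3: no outgoing edge → L
2: no outgoing edge → L
9: →2(L), so W
8: →2(L), so W
4: →2(L), so W
1: →3(L), so W
6: →3(L), so W
10: →3(L), so W
5: →3(L), so W
7: →2(L), so W
Reading off the rows marked L gives the requested list; there are 2 such vertices.

2, 3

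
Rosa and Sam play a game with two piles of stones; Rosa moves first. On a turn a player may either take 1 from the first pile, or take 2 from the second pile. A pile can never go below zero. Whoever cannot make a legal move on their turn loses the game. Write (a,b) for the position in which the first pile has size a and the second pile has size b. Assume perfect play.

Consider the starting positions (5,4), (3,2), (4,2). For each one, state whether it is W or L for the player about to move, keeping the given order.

Positions with no move are L. A position that does have a move is losing for the player to move precisely when every available move leads to a winning position for the opponent. Fill in the labels:
No move ever increases a pile, so every position that can arise here has a ≤ 5 and b ≤ 4; it is enough to label the cells with 0 ≤ a ≤ 5 and 0 ≤ b ≤ 4.
Every move lowers a or b (never raises either), so fill the grid row by row in increasing a, and left to right within a row: each cell's successors are then already labelled.
      b=0  b=1  b=2  b=3  b=4
a=0:    L    L    W    W    L
a=1:    W    W    L    L    W
a=2:    L    L    W    W    L
a=3:    W    W    L    L    W
a=4:    L    L    W    W    L
a=5:    W    W    L    L    W
Cells with no legal move (terminal, hence L): (0,0), (0,1).
The remaining L cells, each justified by listing all of its moves:
(0,4): →(0,2)(W) only, which is W, so L
(1,2): →(0,2)(W), (1,0)(W) — all W, so L
(1,3): →(0,3)(W), (1,1)(W) — all W, so L
(2,0): →(1,0)(W) only, which is W, so L
(2,1): →(1,1)(W) only, which is W, so L
(2,4): →(1,4)(W), (2,2)(W) — all W, so L
(3,2): →(2,2)(W), (3,0)(W) — all W, so L
(3,3): →(2,3)(W), (3,1)(W) — all W, so L
(4,0): →(3,0)(W) only, which is W, so L
(4,1): →(3,1)(W) only, which is W, so L
(4,4): →(3,4)(W), (4,2)(W) — all W, so L
(5,2): →(4,2)(W), (5,0)(W) — all W, so L
(5,3): →(4,3)(W), (5,1)(W) — all W, so L
Every other cell has at least one move into one of the L cells above, so it is W.
(5,4): the move to (4,4) reaches an L cell, so W
(3,2): one of the L cells justified above, so L
(4,2): the move to (3,2) reaches an L cell, so W

(5,4): W, (3,2): L, (4,2): W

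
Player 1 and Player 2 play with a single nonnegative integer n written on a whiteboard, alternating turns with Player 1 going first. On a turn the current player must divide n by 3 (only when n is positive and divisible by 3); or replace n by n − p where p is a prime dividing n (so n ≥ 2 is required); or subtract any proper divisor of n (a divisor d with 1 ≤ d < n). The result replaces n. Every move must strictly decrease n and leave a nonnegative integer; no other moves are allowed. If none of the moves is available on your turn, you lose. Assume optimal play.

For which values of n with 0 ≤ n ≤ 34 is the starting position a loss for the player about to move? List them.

0, 1, 4, 9, 14, 20, 26, 32

Use the standard recursion: the mover loses at a terminal position; elsewhere, the mover wins exactly when some move hands the opponent an L position.
n=0: no move → L
n=1: no move → L
n=2: W (go to 0, an L position)
n=3: W (go to 0, an L position)
n=4: L (options 2(W), 3(W) are all W)
n=5: W (go to 0, an L position)
n=6: W (go to 4, an L position)
n=7: W (go to 0, an L position)
n=8: W (go to 4, an L position)
n=9: L (options 3(W), 6(W), 8(W) are all W)
n=10: W (go to 9, an L position)
n=11: W (go to 0, an L position)
n=12: W (go to 4, an L position)
n=13: W (go to 0, an L position)
n=14: L (options 7(W), 12(W), 13(W) are all W)
n=15: W (go to 14, an L position)
n=16: W (go to 14, an L position)
n=17: W (go to 0, an L position)
n=18: W (go to 9, an L position)
n=19: W (go to 0, an L position)
n=20: L (options 10(W), 15(W), 16(W), 18(W), 19(W) are all W)
n=21: W (go to 14, an L position)
n=22: W (go to 20, an L position)
n=23: W (go to 0, an L position)
n=24: W (go to 20, an L position)
n=25: W (go to 20, an L position)
n=26: L (options 13(W), 24(W), 25(W) are all W)
n=27: W (go to 9, an L position)
n=28: W (go to 14, an L position)
n=29: W (go to 0, an L position)
n=30: W (go to 20, an L position)
n=31: W (go to 0, an L position)
n=32: L (options 16(W), 24(W), 28(W), 30(W), 31(W) are all W)
n=33: W (go to 32, an L position)
n=34: W (go to 32, an L position)
Reading off the rows marked L gives the requested list; there are 8 such values of n.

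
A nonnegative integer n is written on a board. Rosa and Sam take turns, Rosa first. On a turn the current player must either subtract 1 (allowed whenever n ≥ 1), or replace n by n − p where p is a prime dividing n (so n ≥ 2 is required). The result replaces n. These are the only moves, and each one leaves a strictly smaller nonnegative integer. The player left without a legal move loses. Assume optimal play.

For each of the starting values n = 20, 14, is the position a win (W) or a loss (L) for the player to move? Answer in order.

Build the W/L table. Terminal = L. A non-terminal position is W if it has a move to some L; otherwise it is L.
n=0: no move → L
n=1: W (go to 0, an L position)
n=2: W (go to 0, an L position)
n=3: W (go to 0, an L position)
n=4: L (options 2(W), 3(W) are all W)
n=5: W (go to 0, an L position)
n=6: W (go to 4, an L position)
n=7: W (go to 0, an L position)
n=8: L (options 6(W), 7(W) are all W)
n=9: W (go to 8, an L position)
n=10: W (go to 8, an L position)
n=11: W (go to 0, an L position)
n=12: L (options 9(W), 10(W), 11(W) are all W)
n=13: W (go to 0, an L position)
n=14: W (go to 12, an L position)
n=15: W (go to 12, an L position)
n=16: L (options 14(W), 15(W) are all W)
n=17: W (go to 0, an L position)
n=18: W (go to 16, an L position)
n=19: W (go to 0, an L position)
n=20: L (options 15(W), 18(W), 19(W) are all W)

20: L, 14: W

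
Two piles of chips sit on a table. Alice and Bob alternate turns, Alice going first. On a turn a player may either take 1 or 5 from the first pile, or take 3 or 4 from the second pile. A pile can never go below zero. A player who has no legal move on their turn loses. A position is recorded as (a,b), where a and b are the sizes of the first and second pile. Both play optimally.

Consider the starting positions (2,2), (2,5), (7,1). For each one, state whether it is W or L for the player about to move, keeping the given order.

Use the standard recursion: the mover loses at a terminal position; elsewhere, the mover wins exactly when some move hands the opponent an L position.
No move ever increases a pile, so every position that can arise here has a ≤ 7 and b ≤ 5; it is enough to label the cells with 0 ≤ a ≤ 7 and 0 ≤ b ≤ 5.
Every move lowers a or b (never raises either), so fill the grid row by row in increasing a, and left to right within a row: each cell's successors are then already labelled.
      b=0  b=1  b=2  b=3  b=4  b=5
a=0:    L    L    L    W    W    W
a=1:    W    W    W    L    L    L
a=2:    L    L    L    W    W    W
a=3:    W    W    W    L    L    L
a=4:    L    L    L    W    W    W
a=5:    W    W    W    L    L    L
a=6:    L    L    L    W    W    W
a=7:    W    W    W    L    L    L
Cells with no legal move (terminal, hence L): (0,0), (0,1), (0,2).
The remaining L cells, each justified by listing all of its moves:
(1,3): moves to (0,3)(W), (1,0)(W); every one is W ⇒ L
(1,4): moves to (0,4)(W), (1,1)(W), (1,0)(W); every one is W ⇒ L
(1,5): moves to (0,5)(W), (1,2)(W), (1,1)(W); every one is W ⇒ L
(2,0): the only move is to (1,0)(W), a W ⇒ L
(2,1): the only move is to (1,1)(W), a W ⇒ L
(2,2): the only move is to (1,2)(W), a W ⇒ L
(3,3): moves to (2,3)(W), (3,0)(W); every one is W ⇒ L
(3,4): moves to (2,4)(W), (3,1)(W), (3,0)(W); every one is W ⇒ L
(3,5): moves to (2,5)(W), (3,2)(W), (3,1)(W); every one is W ⇒ L
(4,0): the only move is to (3,0)(W), a W ⇒ L
(4,1): the only move is to (3,1)(W), a W ⇒ L
(4,2): the only move is to (3,2)(W), a W ⇒ L
(5,3): moves to (4,3)(W), (0,3)(W), (5,0)(W); every one is W ⇒ L
(5,4): moves to (4,4)(W), (0,4)(W), (5,1)(W), (5,0)(W); every one is W ⇒ L
(5,5): moves to (4,5)(W), (0,5)(W), (5,2)(W), (5,1)(W); every one is W ⇒ L
(6,0): moves to (5,0)(W), (1,0)(W); every one is W ⇒ L
(6,1): moves to (5,1)(W), (1,1)(W); every one is W ⇒ L
(6,2): moves to (5,2)(W), (1,2)(W); every one is W ⇒ L
(7,3): moves to (6,3)(W), (2,3)(W), (7,0)(W); every one is W ⇒ L
(7,4): moves to (6,4)(W), (2,4)(W), (7,1)(W), (7,0)(W); every one is W ⇒ L
(7,5): moves to (6,5)(W), (2,5)(W), (7,2)(W), (7,1)(W); every one is W ⇒ L
Every other cell has at least one move into one of the L cells above, so it is W.
(2,2): one of the L cells justified above, so L
(2,5): the move to (1,5) reaches an L cell, so W
(7,1): the move to (6,1) reaches an L cell, so W

(2,2): L, (2,5): W, (7,1): W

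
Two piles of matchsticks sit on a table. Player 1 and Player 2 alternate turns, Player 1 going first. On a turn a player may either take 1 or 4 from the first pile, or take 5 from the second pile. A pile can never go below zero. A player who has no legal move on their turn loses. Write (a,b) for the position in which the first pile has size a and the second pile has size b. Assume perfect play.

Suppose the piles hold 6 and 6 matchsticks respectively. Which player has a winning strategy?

Positions with no move are L. A position that does have a move is losing for the player to move precisely when every available move leads to a winning position for the opponent. Fill in the labels:
No move ever increases a pile, so every position that can arise here has a ≤ 6 and b ≤ 6; it is enough to label the cells with 0 ≤ a ≤ 6 and 0 ≤ b ≤ 6.
Every move lowers a or b (never raises either), so fill the grid row by row in increasing a, and left to right within a row: each cell's successors are then already labelled.
      b=0  b=1  b=2  b=3  b=4  b=5  b=6
a=0:    L    L    L    L    L    W    W
a=1:    W    W    W    W    W    L    L
a=2:    L    L    L    L    L    W    W
a=3:    W    W    W    W    W    L    L
a=4:    W    W    W    W    W    W    W
a=5:    L    L    L    L    L    W    W
a=6:    W    W    W    W    W    L    L
Cells with no legal move (terminal, hence L): (0,0), (0,1), (0,2), (0,3), (0,4).
The remaining L cells, each justified by listing all of its moves:
(1,5): only reaches (0,5)(W), (1,0)(W), all W → L
(1,6): only reaches (0,6)(W), (1,1)(W), all W → L
(2,0): only reaches (1,0)(W), which is W → L
(2,1): only reaches (1,1)(W), which is W → L
(2,2): only reaches (1,2)(W), which is W → L
(2,3): only reaches (1,3)(W), which is W → L
(2,4): only reaches (1,4)(W), which is W → L
(3,5): only reaches (2,5)(W), (3,0)(W), all W → L
(3,6): only reaches (2,6)(W), (3,1)(W), all W → L
(5,0): only reaches (4,0)(W), (1,0)(W), all W → L
(5,1): only reaches (4,1)(W), (1,1)(W), all W → L
(5,2): only reaches (4,2)(W), (1,2)(W), all W → L
(5,3): only reaches (4,3)(W), (1,3)(W), all W → L
(5,4): only reaches (4,4)(W), (1,4)(W), all W → L
(6,5): only reaches (5,5)(W), (2,5)(W), (6,0)(W), all W → L
(6,6): only reaches (5,6)(W), (2,6)(W), (6,1)(W), all W → L
Every other cell has at least one move into one of the L cells above, so it is W.
The starting position (6,6) is L: whatever Player 1 does, the opponent receives a W position.

Player 2 wins.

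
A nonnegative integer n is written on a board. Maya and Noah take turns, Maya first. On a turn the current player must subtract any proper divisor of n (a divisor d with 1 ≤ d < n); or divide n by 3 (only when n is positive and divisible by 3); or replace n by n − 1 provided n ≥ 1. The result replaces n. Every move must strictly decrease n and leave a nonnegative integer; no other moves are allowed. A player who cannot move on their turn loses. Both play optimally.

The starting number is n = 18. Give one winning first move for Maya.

Move to 9.

Use the standard recursion: the mover loses at a terminal position; elsewhere, the mover wins exactly when some move hands the opponent an L position.
n=0: no move → L
n=1: W (go to 0, an L position)
n=2: L (sole option 1(W) is W)
n=3: W (go to 2, an L position)
n=4: W (go to 2, an L position)
n=5: L (sole option 4(W) is W)
n=6: W (go to 2, an L position)
n=7: L (sole option 6(W) is W)
n=8: W (go to 7, an L position)
n=9: L (options 3(W), 6(W), 8(W) are all W)
n=10: W (go to 5, an L position)
n=11: L (sole option 10(W) is W)
n=12: W (go to 9, an L position)
n=13: L (sole option 12(W) is W)
n=14: W (go to 7, an L position)
n=15: W (go to 5, an L position)
n=16: L (options 8(W), 12(W), 14(W), 15(W) are all W)
n=17: W (go to 16, an L position)
n=18: W (go to 9, an L position)
From 18, the L positions reachable in one move are: 9, 16. Any move reaching one of these is winning.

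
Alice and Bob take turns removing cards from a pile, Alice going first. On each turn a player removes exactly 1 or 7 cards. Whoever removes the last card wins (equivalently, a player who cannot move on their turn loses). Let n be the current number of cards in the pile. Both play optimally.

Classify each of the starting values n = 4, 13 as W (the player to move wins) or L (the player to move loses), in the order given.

4: L, 13: W

Positions with no move are L. A position that does have a move is losing for the player to move precisely when every available move leads to a winning position for the opponent. Fill in the labels:
n=0: no move → L
n=1: reaches L-position 0 → W
n=2: only reaches 1(W), which is W → L
n=3: reaches L-position 2 → W
n=4: only reaches 3(W), which is W → L
n=5: reaches L-position 4 → W
n=6: only reaches 5(W), which is W → L
n=7: reaches L-position 6 → W
n=8: only reaches 7(W), 1(W), all W → L
n=9: reaches L-position 8 → W
n=10: only reaches 9(W), 3(W), all W → L
n=11: reaches L-position 10 → W
n=12: only reaches 11(W), 5(W), all W → L
n=13: reaches L-position 12 → W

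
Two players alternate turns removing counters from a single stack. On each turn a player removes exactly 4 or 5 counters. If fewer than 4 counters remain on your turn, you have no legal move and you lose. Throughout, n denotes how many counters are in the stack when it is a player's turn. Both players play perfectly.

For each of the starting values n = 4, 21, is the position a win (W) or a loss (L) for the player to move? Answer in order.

Use the standard recursion: the mover loses at a terminal position; elsewhere, the mover wins exactly when some move hands the opponent an L position.
n=0: no move → L
n=1: no move → L
n=2: no move → L
n=3: no move → L
n=4: reaches L-position 0 → W
n=5: reaches L-position 1 → W
n=6: reaches L-position 2 → W
n=7: reaches L-position 3 → W
n=8: reaches L-position 3 → W
n=9: only reaches 5(W), 4(W), all W → L
n=10: only reaches 6(W), 5(W), all W → L
n=11: only reaches 7(W), 6(W), all W → L
n=12: only reaches 8(W), 7(W), all W → L
n=13: reaches L-position 9 → W
n=14: reaches L-position 10 → W
n=15: reaches L-position 11 → W
n=16: reaches L-position 12 → W
n=17: reaches L-position 12 → W
n=18: only reaches 14(W), 13(W), all W → L
n=19: only reaches 15(W), 14(W), all W → L
n=20: only reaches 16(W), 15(W), all W → L
n=21: only reaches 17(W), 16(W), all W → L

4: W, 21: L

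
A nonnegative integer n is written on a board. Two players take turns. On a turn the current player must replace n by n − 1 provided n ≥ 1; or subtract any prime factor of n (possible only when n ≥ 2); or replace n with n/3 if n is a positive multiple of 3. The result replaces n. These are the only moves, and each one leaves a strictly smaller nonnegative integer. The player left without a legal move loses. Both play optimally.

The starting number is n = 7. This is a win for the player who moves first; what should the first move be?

Use the standard recursion: the mover loses at a terminal position; elsewhere, the mover wins exactly when some move hands the opponent an L position.
n=0: no move → L
n=1: can move to 0, which is L ⇒ W
n=2: can move to 0, which is L ⇒ W
n=3: can move to 0, which is L ⇒ W
n=4: moves to 2(W), 3(W); every one is W ⇒ L
n=5: can move to 0, which is L ⇒ W
n=6: can move to 4, which is L ⇒ W
n=7: can move to 0, which is L ⇒ W
From 7, the L positions reachable in one move are: 0.

Move to 0.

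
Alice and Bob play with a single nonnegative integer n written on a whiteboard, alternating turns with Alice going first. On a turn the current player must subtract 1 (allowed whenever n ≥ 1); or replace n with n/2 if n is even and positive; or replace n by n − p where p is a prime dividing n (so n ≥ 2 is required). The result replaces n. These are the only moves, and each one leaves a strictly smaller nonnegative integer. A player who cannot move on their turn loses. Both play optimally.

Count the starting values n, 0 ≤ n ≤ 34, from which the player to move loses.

Label each position W (a win for the player to move) or L (a loss). A position with no legal move is L; any other position is W exactly when some move reaches an L, and L when every move reaches a W.
n=0: no move → L
n=1: W (go to 0, an L position)
n=2: W (go to 0, an L position)
n=3: W (go to 0, an L position)
n=4: L (options 2(W), 3(W) are all W)
n=5: W (go to 0, an L position)
n=6: W (go to 4, an L position)
n=7: W (go to 0, an L position)
n=8: W (go to 4, an L position)
n=9: L (options 6(W), 8(W) are all W)
n=10: W (go to 9, an L position)
n=11: W (go to 0, an L position)
n=12: W (go to 9, an L position)
n=13: W (go to 0, an L position)
n=14: L (options 7(W), 12(W), 13(W) are all W)
n=15: W (go to 14, an L position)
n=16: W (go to 14, an L position)
n=17: W (go to 0, an L position)
n=18: W (go to 9, an L position)
n=19: W (go to 0, an L position)
n=20: L (options 10(W), 15(W), 18(W), 19(W) are all W)
n=21: W (go to 14, an L position)
n=22: W (go to 20, an L position)
n=23: W (go to 0, an L position)
n=24: L (options 12(W), 21(W), 22(W), 23(W) are all W)
n=25: W (go to 20, an L position)
n=26: W (go to 24, an L position)
n=27: W (go to 24, an L position)
n=28: W (go to 14, an L position)
n=29: W (go to 0, an L position)
n=30: L (options 15(W), 25(W), 27(W), 28(W), 29(W) are all W)
n=31: W (go to 0, an L position)
n=32: W (go to 30, an L position)
n=33: W (go to 30, an L position)
n=34: L (options 17(W), 32(W), 33(W) are all W)
L entries with 0 ≤ n ≤ 34: n = 0, 4, 9, 14, 20, 24, 30, 34; that makes 8.

8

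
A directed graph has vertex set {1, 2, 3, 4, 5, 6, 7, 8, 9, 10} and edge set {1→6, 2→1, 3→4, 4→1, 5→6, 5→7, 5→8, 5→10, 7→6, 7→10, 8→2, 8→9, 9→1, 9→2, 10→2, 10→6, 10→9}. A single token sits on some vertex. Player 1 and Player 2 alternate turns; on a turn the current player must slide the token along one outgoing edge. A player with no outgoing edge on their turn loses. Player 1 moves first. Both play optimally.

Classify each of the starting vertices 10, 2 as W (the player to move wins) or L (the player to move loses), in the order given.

10: W, 2: L

Compute win/loss labels from the base case upward. A position with no move is L. Any other position is W if it can reach an L in one move, else L.
Every edge goes from a vertex to one that appears earlier in the order 6, 1, 2, 4, 9, 10, 8, 3, 7, 5, so processing vertices in that order labels each vertex after all of its successors.
6: no outgoing edge → L
1: →6(L), so W
2: →1(W) only, which is W, so L
4: →1(W) only, which is W, so L
9: →2(L), so W
10: →2(L), so W
8: →2(L), so W
3: →4(L), so W
7: →6(L), so W
5: →6(L), so W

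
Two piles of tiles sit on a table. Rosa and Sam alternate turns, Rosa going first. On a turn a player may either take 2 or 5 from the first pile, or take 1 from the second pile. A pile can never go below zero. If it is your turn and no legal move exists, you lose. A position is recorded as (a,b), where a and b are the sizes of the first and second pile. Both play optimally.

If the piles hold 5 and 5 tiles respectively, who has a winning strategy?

Build the W/L table. Terminal = L. A non-terminal position is W if it has a move to some L; otherwise it is L.
No move ever increases a pile, so every position that can arise here has a ≤ 5 and b ≤ 5; it is enough to label the cells with 0 ≤ a ≤ 5 and 0 ≤ b ≤ 5.
Every move lowers a or b (never raises either), so fill the grid row by row in increasing a, and left to right within a row: each cell's successors are then already labelled.
      b=0  b=1  b=2  b=3  b=4  b=5
a=0:    L    W    L    W    L    W
a=1:    L    W    L    W    L    W
a=2:    W    L    W    L    W    L
a=3:    W    L    W    L    W    L
a=4:    L    W    L    W    L    W
a=5:    W    W    W    W    W    W
Cells with no legal move (terminal, hence L): (0,0), (1,0).
The remaining L cells, each justified by listing all of its moves:
(0,2): →(0,1)(W) only, which is W, so L
(0,4): →(0,3)(W) only, which is W, so L
(1,2): →(1,1)(W) only, which is W, so L
(1,4): →(1,3)(W) only, which is W, so L
(2,1): →(0,1)(W), (2,0)(W) — all W, so L
(2,3): →(0,3)(W), (2,2)(W) — all W, so L
(2,5): →(0,5)(W), (2,4)(W) — all W, so L
(3,1): →(1,1)(W), (3,0)(W) — all W, so L
(3,3): →(1,3)(W), (3,2)(W) — all W, so L
(3,5): →(1,5)(W), (3,4)(W) — all W, so L
(4,0): →(2,0)(W) only, which is W, so L
(4,2): →(2,2)(W), (4,1)(W) — all W, so L
(4,4): →(2,4)(W), (4,3)(W) — all W, so L
Every other cell has at least one move into one of the L cells above, so it is W.
From (5,5) Rosa can move to (3,5), reaching an L position.

Rosa wins.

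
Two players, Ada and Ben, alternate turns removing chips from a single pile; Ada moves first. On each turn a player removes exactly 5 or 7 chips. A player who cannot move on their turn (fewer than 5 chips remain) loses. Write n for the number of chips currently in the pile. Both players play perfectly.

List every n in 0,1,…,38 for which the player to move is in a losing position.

Label each position W (a win for the player to move) or L (a loss). A position with no legal move is L; any other position is W exactly when some move reaches an L, and L when every move reaches a W.
n=0: no move → L
n=1: no move → L
n=2: no move → L
n=3: no move → L
n=4: no move → L
n=5: reaches L-position 0 → W
n=6: reaches L-position 1 → W
n=7: reaches L-position 2 → W
n=8: reaches L-position 3 → W
n=9: reaches L-position 4 → W
n=10: reaches L-position 3 → W
n=11: reaches L-position 4 → W
n=12: only reaches 7(W), 5(W), all W → L
n=13: only reaches 8(W), 6(W), all W → L
n=14: only reaches 9(W), 7(W), all W → L
n=15: only reaches 10(W), 8(W), all W → L
n=16: only reaches 11(W), 9(W), all W → L
n=17: reaches L-position 12 → W
n=18: reaches L-position 13 → W
n=19: reaches L-position 14 → W
n=20: reaches L-position 15 → W
n=21: reaches L-position 16 → W
n=22: reaches L-position 15 → W
n=23: reaches L-position 16 → W
n=24: only reaches 19(W), 17(W), all W → L
n=25: only reaches 20(W), 18(W), all W → L
n=26: only reaches 21(W), 19(W), all W → L
n=27: only reaches 22(W), 20(W), all W → L
n=28: only reaches 23(W), 21(W), all W → L
n=29: reaches L-position 24 → W
n=30: reaches L-position 25 → W
n=31: reaches L-position 26 → W
n=32: reaches L-position 27 → W
n=33: reaches L-position 28 → W
n=34: reaches L-position 27 → W
n=35: reaches L-position 28 → W
n=36: only reaches 31(W), 29(W), all W → L
n=37: only reaches 32(W), 30(W), all W → L
n=38: only reaches 33(W), 31(W), all W → L
Reading off the rows marked L gives the requested list; there are 18 such values of n.

0, 1, 2, 3, 4, 12, 13, 14, 15, 16, 24, 25, 26, 27, 28, 36, 37, 38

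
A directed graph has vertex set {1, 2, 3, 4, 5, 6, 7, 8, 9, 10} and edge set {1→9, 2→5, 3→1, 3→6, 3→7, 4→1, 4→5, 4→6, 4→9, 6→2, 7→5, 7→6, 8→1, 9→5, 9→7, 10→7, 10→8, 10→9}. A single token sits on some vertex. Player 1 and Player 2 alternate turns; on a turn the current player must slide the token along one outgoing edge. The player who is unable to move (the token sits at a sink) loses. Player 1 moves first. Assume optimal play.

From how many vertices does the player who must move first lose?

Work bottom-up. With no move the player to move loses. Otherwise the position is W if at least one move leads to an L position for the opponent, and L if every move leads to a W.
Every edge goes from a vertex to one that appears earlier in the order 5, 2, 6, 7, 9, 1, 8, 10, 3, 4, so processing vertices in that order labels each vertex after all of its successors.
5: no outgoing edge → L
2: reaches L-position 5 → W
6: only reaches 2(W), which is W → L
7: reaches L-position 6 → W
9: reaches L-position 5 → W
1: only reaches 9(W), which is W → L
8: reaches L-position 1 → W
10: only reaches 8(W), 9(W), 7(W), all W → L
3: reaches L-position 1 → W
4: reaches L-position 1 → W
The L vertices are 1, 5, 6, 10; that is 4 in all.

4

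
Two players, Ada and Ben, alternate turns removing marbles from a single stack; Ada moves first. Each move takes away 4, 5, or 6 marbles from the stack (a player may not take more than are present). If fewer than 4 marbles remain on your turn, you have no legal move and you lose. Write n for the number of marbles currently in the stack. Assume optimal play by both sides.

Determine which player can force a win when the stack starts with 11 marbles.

Use the standard recursion: the mover loses at a terminal position; elsewhere, the mover wins exactly when some move hands the opponent an L position.
n=0: no move → L
n=1: no move → L
n=2: no move → L
n=3: no move → L
n=4: W (go to 0, an L position)
n=5: W (go to 1, an L position)
n=6: W (go to 2, an L position)
n=7: W (go to 3, an L position)
n=8: W (go to 3, an L position)
n=9: W (go to 3, an L position)
n=10: L (options 6(W), 5(W), 4(W) are all W)
n=11: L (options 7(W), 6(W), 5(W) are all W)
Every move from 11 reaches a W position, so the mover loses.

Ben wins.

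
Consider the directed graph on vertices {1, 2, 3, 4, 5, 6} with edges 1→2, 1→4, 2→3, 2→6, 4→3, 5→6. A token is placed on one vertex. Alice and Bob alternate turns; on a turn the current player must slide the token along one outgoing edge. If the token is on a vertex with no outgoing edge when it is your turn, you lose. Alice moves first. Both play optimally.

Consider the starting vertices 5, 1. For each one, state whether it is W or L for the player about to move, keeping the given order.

5: W, 1: L

Classify positions by backward induction: terminal positions (no move available) are L. From any other position, the mover wins iff some move reaches an L.
Every edge goes from a vertex to one that appears earlier in the order 3, 6, 2, 4, 5, 1, so processing vertices in that order labels each vertex after all of its successors.
3: no outgoing edge → L
6: no outgoing edge → L
2: →6(L), so W
4: →3(L), so W
5: →6(L), so W
1: →4(W), 2(W) — all W, so L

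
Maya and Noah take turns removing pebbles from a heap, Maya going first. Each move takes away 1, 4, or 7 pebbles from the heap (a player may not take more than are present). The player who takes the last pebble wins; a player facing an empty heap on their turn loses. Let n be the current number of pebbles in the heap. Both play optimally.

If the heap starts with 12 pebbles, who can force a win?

Positions with no move are L. A position that does have a move is losing for the player to move precisely when every available move leads to a winning position for the opponent. Fill in the labels:
n=0: no move → L
n=1: can move to 0, which is L ⇒ W
n=2: the only move is to 1(W), a W ⇒ L
n=3: can move to 2, which is L ⇒ W
n=4: can move to 0, which is L ⇒ W
n=5: moves to 4(W), 1(W); every one is W ⇒ L
n=6: can move to 5, which is L ⇒ W
n=7: can move to 0, which is L ⇒ W
n=8: moves to 7(W), 4(W), 1(W); every one is W ⇒ L
n=9: can move to 8, which is L ⇒ W
n=10: moves to 9(W), 6(W), 3(W); every one is W ⇒ L
n=11: can move to 10, which is L ⇒ W
n=12: can move to 8, which is L ⇒ W
From 12 Maya can remove 4, leaving 8, reaching an L position.

Maya wins.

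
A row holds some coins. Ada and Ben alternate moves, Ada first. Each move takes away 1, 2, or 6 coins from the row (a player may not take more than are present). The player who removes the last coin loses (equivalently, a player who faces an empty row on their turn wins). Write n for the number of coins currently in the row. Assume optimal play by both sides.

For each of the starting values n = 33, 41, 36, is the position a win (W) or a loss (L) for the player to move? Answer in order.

33: W, 41: W, 36: L

Compute win/loss labels from the base case upward. A position with no move is W. Any other position is W if it can reach an L in one move, else L.
n=0: no move; the opponent has just taken the last coin and therefore loses → W
n=1: only reaches 0(W), which is W → L
n=2: reaches L-position 1 → W
n=3: reaches L-position 1 → W
n=4: only reaches 3(W), 2(W), all W → L
n=5: reaches L-position 4 → W
n=6: reaches L-position 4 → W
n=7: reaches L-position 1 → W
n=8: only reaches 7(W), 6(W), 2(W), all W → L
n=9: reaches L-position 8 → W
n=10: reaches L-position 8 → W
n=11: only reaches 10(W), 9(W), 5(W), all W → L
n=12: reaches L-position 11 → W
n=13: reaches L-position 11 → W
n=14: reaches L-position 8 → W
n=15: only reaches 14(W), 13(W), 9(W), all W → L
n=16: reaches L-position 15 → W
n=17: reaches L-position 15 → W
n=18: only reaches 17(W), 16(W), 12(W), all W → L
n=19: reaches L-position 18 → W
n=20: reaches L-position 18 → W
n=21: reaches L-position 15 → W
n=22: only reaches 21(W), 20(W), 16(W), all W → L
n=23: reaches L-position 22 → W
n=24: reaches L-position 22 → W
n=25: only reaches 24(W), 23(W), 19(W), all W → L
n=26: reaches L-position 25 → W
n=27: reaches L-position 25 → W
n=28: reaches L-position 22 → W
n=29: only reaches 28(W), 27(W), 23(W), all W → L
n=30: reaches L-position 29 → W
n=31: reaches L-position 29 → W
n=32: only reaches 31(W), 30(W), 26(W), all W → L
n=33: reaches L-position 32 → W
n=34: reaches L-position 32 → W
n=35: reaches L-position 29 → W
n=36: only reaches 35(W), 34(W), 30(W), all W → L
n=37: reaches L-position 36 → W
n=38: reaches L-position 36 → W
n=39: only reaches 38(W), 37(W), 33(W), all W → L
n=40: reaches L-position 39 → W
n=41: reaches L-position 39 → W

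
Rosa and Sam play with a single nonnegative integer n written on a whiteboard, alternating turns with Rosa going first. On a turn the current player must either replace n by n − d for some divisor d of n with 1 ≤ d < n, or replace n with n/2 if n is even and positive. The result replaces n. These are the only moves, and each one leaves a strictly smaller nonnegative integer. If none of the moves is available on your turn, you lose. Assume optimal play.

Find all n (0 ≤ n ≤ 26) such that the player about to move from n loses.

Build the W/L table. Terminal = L. A non-terminal position is W if it has a move to some L; otherwise it is L.
n=0: no move → L
n=1: no move → L
n=2: reaches L-position 1 → W
n=3: only reaches 2(W), which is W → L
n=4: reaches L-position 3 → W
n=5: only reaches 4(W), which is W → L
n=6: reaches L-position 3 → W
n=7: only reaches 6(W), which is W → L
n=8: reaches L-position 7 → W
n=9: only reaches 6(W), 8(W), all W → L
n=10: reaches L-position 5 → W
n=11: only reaches 10(W), which is W → L
n=12: reaches L-position 9 → W
n=13: only reaches 12(W), which is W → L
n=14: reaches L-position 7 → W
n=15: only reaches 10(W), 12(W), 14(W), all W → L
n=16: reaches L-position 15 → W
n=17: only reaches 16(W), which is W → L
n=18: reaches L-position 9 → W
n=19: only reaches 18(W), which is W → L
n=20: reaches L-position 15 → W
n=21: only reaches 14(W), 18(W), 20(W), all W → L
n=22: reaches L-position 11 → W
n=23: only reaches 22(W), which is W → L
n=24: reaches L-position 21 → W
n=25: only reaches 20(W), 24(W), all W → L
n=26: reaches L-position 13 → W
The losing starting values of n are exactly the entries labelled L in this table (14 of them).

0, 1, 3, 5, 7, 9, 11, 13, 15, 17, 19, 21, 23, 25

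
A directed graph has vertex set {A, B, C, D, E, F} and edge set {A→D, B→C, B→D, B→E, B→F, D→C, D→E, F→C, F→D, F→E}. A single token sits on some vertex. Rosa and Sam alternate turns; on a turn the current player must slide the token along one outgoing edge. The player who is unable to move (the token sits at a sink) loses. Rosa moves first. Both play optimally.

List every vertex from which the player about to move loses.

Positions with no move are L. A position that does have a move is losing for the player to move precisely when every available move leads to a winning position for the opponent. Fill in the labels:
Every edge goes from a vertex to one that appears earlier in the order C, E, D, F, B, A, so processing vertices in that order labels each vertex after all of its successors.
C: no outgoing edge → L
E: no outgoing edge → L
D: reaches L-position E → W
F: reaches L-position E → W
B: reaches L-position E → W
A: only reaches D(W), which is W → L
The losing starting vertices are exactly the entries labelled L in this table (3 of them).

A, C, E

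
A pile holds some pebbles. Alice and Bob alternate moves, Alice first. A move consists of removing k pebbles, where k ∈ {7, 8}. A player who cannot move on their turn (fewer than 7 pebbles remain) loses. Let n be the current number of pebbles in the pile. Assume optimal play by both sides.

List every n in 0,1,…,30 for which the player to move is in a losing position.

0, 1, 2, 3, 4, 5, 6, 15, 16, 17, 18, 19, 20, 21, 30

Use the standard recursion: the mover loses at a terminal position; elsewhere, the mover wins exactly when some move hands the opponent an L position.
n=0: no move → L
n=1: no move → L
n=2: no move → L
n=3: no move → L
n=4: no move → L
n=5: no move → L
n=6: no move → L
n=7: →0(L), so W
n=8: →1(L), so W
n=9: →2(L), so W
n=10: →3(L), so W
n=11: →4(L), so W
n=12: →5(L), so W
n=13: →6(L), so W
n=14: →6(L), so W
n=15: →8(W), 7(W) — all W, so L
n=16: →9(W), 8(W) — all W, so L
n=17: →10(W), 9(W) — all W, so L
n=18: →11(W), 10(W) — all W, so L
n=19: →12(W), 11(W) — all W, so L
n=20: →13(W), 12(W) — all W, so L
n=21: →14(W), 13(W) — all W, so L
n=22: →15(L), so W
n=23: →16(L), so W
n=24: →17(L), so W
n=25: →18(L), so W
n=26: →19(L), so W
n=27: →20(L), so W
n=28: →21(L), so W
n=29: →21(L), so W
n=30: →23(W), 22(W) — all W, so L
The losing starting values of n are exactly the entries labelled L in this table (15 of them).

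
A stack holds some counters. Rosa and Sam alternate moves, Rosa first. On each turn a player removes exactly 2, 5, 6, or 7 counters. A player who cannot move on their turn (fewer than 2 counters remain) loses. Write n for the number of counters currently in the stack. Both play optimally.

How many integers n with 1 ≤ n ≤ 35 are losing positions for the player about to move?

Positions with no move are L. A position that does have a move is losing for the player to move precisely when every available move leads to a winning position for the opponent. Fill in the labels:
n=0: no move → L
n=1: no move → L
n=2: reaches L-position 0 → W
n=3: reaches L-position 1 → W
n=4: only reaches 2(W), which is W → L
n=5: reaches L-position 0 → W
n=6: reaches L-position 4 → W
n=7: reaches L-position 1 → W
n=8: reaches L-position 1 → W
n=9: reaches L-position 4 → W
n=10: reaches L-position 4 → W
n=11: reaches L-position 4 → W
n=12: only reaches 10(W), 7(W), 6(W), 5(W), all W → L
n=13: only reaches 11(W), 8(W), 7(W), 6(W), all W → L
n=14: reaches L-position 12 → W
n=15: reaches L-position 13 → W
n=16: only reaches 14(W), 11(W), 10(W), 9(W), all W → L
n=17: reaches L-position 12 → W
n=18: reaches L-position 16 → W
n=19: reaches L-position 13 → W
n=20: reaches L-position 13 → W
n=21: reaches L-position 16 → W
n=22: reaches L-position 16 → W
n=23: reaches L-position 16 → W
n=24: only reaches 22(W), 19(W), 18(W), 17(W), all W → L
n=25: only reaches 23(W), 20(W), 19(W), 18(W), all W → L
n=26: reaches L-position 24 → W
n=27: reaches L-position 25 → W
n=28: only reaches 26(W), 23(W), 22(W), 21(W), all W → L
n=29: reaches L-position 24 → W
n=30: reaches L-position 28 → W
n=31: reaches L-position 25 → W
n=32: reaches L-position 25 → W
n=33: reaches L-position 28 → W
n=34: reaches L-position 28 → W
n=35: reaches L-position 28 → W
L entries with 1 ≤ n ≤ 35 (n=0 is outside the asked range and is not counted): n = 1, 4, 12, 13, 16, 24, 25, 28; that makes 8.

8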